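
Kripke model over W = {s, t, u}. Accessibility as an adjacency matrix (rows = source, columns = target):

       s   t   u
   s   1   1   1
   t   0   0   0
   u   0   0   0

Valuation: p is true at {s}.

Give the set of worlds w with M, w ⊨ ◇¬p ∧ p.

{s}

s: ◇¬p is T, p is T. ✓
t: ◇¬p is F, p is F. ✗
u: ◇¬p is F, p is F. ✗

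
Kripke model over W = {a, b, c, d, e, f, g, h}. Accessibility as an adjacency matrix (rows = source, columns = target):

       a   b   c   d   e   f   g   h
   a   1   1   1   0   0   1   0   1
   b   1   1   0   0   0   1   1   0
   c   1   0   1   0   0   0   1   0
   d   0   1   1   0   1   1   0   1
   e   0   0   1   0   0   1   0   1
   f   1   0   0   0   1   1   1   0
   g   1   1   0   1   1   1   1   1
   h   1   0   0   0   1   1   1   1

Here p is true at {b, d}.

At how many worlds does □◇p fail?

a: successors {a, b, c, f, h}; ◇p there: a:T, b:T, c:F, f:F, h:F. ✗
b: successors {a, b, f, g}; ◇p there: a:T, b:T, f:F, g:T. ✗
c: successors {a, c, g}; ◇p there: a:T, c:F, g:T. ✗
d: successors {b, c, e, f, h}; ◇p there: b:T, c:F, e:F, f:F, h:F. ✗
e: successors {c, f, h}; ◇p there: c:F, f:F, h:F. ✗
f: successors {a, e, f, g}; ◇p there: a:T, e:F, f:F, g:T. ✗
g: successors {a, b, d, e, f, g, h}; ◇p there: a:T, b:T, d:T, e:F, f:F, g:T, h:F. ✗
h: successors {a, e, f, g, h}; ◇p there: a:T, e:F, f:F, g:T, h:F. ✗
Satisfying worlds: ∅.
So □◇p fails at the other 8 worlds.

8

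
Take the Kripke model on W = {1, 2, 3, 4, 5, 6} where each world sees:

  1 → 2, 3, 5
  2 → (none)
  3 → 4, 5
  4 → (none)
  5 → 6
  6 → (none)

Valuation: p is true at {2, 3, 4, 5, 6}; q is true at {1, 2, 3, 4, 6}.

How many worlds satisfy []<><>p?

1: successors {2, 3, 5}; <><>p there: 2:F, 3:T, 5:F. ✗
2: no successors, so []<><>p holds vacuously. ✓
3: successors {4, 5}; <><>p there: 4:F, 5:F. ✗
4: no successors, so []<><>p holds vacuously. ✓
5: successors {6}; <><>p there: 6:F. ✗
6: no successors, so []<><>p holds vacuously. ✓
Satisfying worlds: {2, 4, 6}.

3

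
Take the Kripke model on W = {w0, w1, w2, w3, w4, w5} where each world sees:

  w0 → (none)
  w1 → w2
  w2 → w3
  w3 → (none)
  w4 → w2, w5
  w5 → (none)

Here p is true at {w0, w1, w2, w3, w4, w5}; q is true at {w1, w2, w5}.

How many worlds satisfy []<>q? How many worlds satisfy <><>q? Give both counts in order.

3 and 0

For []<>q:
w0: no successors, so []<>q holds vacuously. ✓
w1: successors {w2}; <>q there: w2:F. ✗
w2: successors {w3}; <>q there: w3:F. ✗
w3: no successors, so []<>q holds vacuously. ✓
w4: successors {w2, w5}; <>q there: w2:F, w5:F. ✗
w5: no successors, so []<>q holds vacuously. ✓
— 3 worlds.
For <><>q:
w0: no successors, so <><>q fails. ✗
w1: successors {w2}; <>q there: w2:F. ✗
w2: successors {w3}; <>q there: w3:F. ✗
w3: no successors, so <><>q fails. ✗
w4: successors {w2, w5}; <>q there: w2:F, w5:F. ✗
w5: no successors, so <><>q fails. ✗
— 0 worlds.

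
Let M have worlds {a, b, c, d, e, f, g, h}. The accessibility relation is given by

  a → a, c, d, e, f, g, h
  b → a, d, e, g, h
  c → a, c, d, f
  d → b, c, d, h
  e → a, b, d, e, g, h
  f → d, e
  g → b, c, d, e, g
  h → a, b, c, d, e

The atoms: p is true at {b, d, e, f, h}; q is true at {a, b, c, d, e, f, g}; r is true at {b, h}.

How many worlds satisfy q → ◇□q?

a: q is T, ◇□q is T. ✓
b: q is T, ◇□q is T. ✓
c: q is T, ◇□q is T. ✓
d: q is T, ◇□q is T. ✓
e: q is T, ◇□q is T. ✓
f: q is T, ◇□q is F. ✗
g: q is T, ◇□q is T. ✓
h: q is F, ◇□q is T. ✓
Satisfying worlds: {a, b, c, d, e, g, h}.

7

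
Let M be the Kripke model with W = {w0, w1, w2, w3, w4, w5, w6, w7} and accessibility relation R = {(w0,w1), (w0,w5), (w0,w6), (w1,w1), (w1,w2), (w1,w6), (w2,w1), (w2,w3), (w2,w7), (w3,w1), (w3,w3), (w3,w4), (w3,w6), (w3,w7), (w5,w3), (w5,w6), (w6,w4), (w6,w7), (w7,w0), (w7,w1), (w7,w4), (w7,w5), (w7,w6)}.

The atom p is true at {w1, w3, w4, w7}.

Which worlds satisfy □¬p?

{w4}

w0: successors {w1, w5, w6}; ¬p there: w1:F, w5:T, w6:T. ✗
w1: successors {w1, w2, w6}; ¬p there: w1:F, w2:T, w6:T. ✗
w2: successors {w1, w3, w7}; ¬p there: w1:F, w3:F, w7:F. ✗
w3: successors {w1, w3, w4, w6, w7}; ¬p there: w1:F, w3:F, w4:F, w6:T, w7:F. ✗
w4: no successors, so □¬p holds vacuously. ✓
w5: successors {w3, w6}; ¬p there: w3:F, w6:T. ✗
w6: successors {w4, w7}; ¬p there: w4:F, w7:F. ✗
w7: successors {w0, w1, w4, w5, w6}; ¬p there: w0:T, w1:F, w4:F, w5:T, w6:T. ✗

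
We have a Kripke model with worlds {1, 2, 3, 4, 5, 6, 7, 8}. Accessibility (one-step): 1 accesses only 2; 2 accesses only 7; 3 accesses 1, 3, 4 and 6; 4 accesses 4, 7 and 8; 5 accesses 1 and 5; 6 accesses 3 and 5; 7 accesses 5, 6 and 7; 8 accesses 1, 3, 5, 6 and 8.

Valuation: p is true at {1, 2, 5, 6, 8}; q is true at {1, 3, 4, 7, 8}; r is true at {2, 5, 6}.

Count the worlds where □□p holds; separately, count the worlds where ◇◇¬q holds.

1 and 7

For □□p:
1: successors {2}; □p there: 2:F. ✗
2: successors {7}; □p there: 7:F. ✗
3: successors {1, 3, 4, 6}; □p there: 1:T, 3:F, 4:F, 6:F. ✗
4: successors {4, 7, 8}; □p there: 4:F, 7:F, 8:F. ✗
5: successors {1, 5}; □p there: 1:T, 5:T. ✓
6: successors {3, 5}; □p there: 3:F, 5:T. ✗
7: successors {5, 6, 7}; □p there: 5:T, 6:F, 7:F. ✗
8: successors {1, 3, 5, 6, 8}; □p there: 1:T, 3:F, 5:T, 6:F, 8:F. ✗
— 1 world.
For ◇◇¬q:
1: successors {2}; ◇¬q there: 2:F. ✗
2: successors {7}; ◇¬q there: 7:T. ✓
3: successors {1, 3, 4, 6}; ◇¬q there: 1:T, 3:T, 4:F, 6:T. ✓
4: successors {4, 7, 8}; ◇¬q there: 4:F, 7:T, 8:T. ✓
5: successors {1, 5}; ◇¬q there: 1:T, 5:T. ✓
6: successors {3, 5}; ◇¬q there: 3:T, 5:T. ✓
7: successors {5, 6, 7}; ◇¬q there: 5:T, 6:T, 7:T. ✓
8: successors {1, 3, 5, 6, 8}; ◇¬q there: 1:T, 3:T, 5:T, 6:T, 8:T. ✓
— 7 worlds.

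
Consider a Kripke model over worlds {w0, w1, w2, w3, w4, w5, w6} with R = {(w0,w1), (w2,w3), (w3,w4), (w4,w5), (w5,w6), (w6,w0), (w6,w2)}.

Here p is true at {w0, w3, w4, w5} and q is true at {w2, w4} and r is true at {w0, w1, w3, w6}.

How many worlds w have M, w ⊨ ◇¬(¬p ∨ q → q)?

w0: successors {w1}; ¬(¬p ∨ q → q) there: w1:T. ✓
w1: no successors, so ◇¬(¬p ∨ q → q) fails. ✗
w2: successors {w3}; ¬(¬p ∨ q → q) there: w3:F. ✗
w3: successors {w4}; ¬(¬p ∨ q → q) there: w4:F. ✗
w4: successors {w5}; ¬(¬p ∨ q → q) there: w5:F. ✗
w5: successors {w6}; ¬(¬p ∨ q → q) there: w6:T. ✓
w6: successors {w0, w2}; ¬(¬p ∨ q → q) there: w0:F, w2:F. ✗
Satisfying worlds: {w0, w5}.

2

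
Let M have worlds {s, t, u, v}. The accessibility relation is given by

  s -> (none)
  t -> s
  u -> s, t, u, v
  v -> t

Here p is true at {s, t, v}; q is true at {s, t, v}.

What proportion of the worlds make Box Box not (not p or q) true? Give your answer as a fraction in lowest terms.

1/2

s: no successors, so Box Box not (not p or q) holds vacuously. ✓
t: successors {s}; Box not (not p or q) there: s:T. ✓
u: successors {s, t, u, v}; Box not (not p or q) there: s:T, t:F, u:F, v:F. ✗
v: successors {t}; Box not (not p or q) there: t:F. ✗
That's 2 of 4 worlds, so 2/4 = 1/2.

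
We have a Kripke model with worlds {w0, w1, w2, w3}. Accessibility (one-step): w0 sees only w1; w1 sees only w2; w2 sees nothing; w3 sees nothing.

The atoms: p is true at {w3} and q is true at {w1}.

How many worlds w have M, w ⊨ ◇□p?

1

w0: successors {w1}; □p there: w1:F. ✗
w1: successors {w2}; □p there: w2:T. ✓
w2: no successors, so ◇□p fails. ✗
w3: no successors, so ◇□p fails. ✗
Satisfying worlds: {w1}.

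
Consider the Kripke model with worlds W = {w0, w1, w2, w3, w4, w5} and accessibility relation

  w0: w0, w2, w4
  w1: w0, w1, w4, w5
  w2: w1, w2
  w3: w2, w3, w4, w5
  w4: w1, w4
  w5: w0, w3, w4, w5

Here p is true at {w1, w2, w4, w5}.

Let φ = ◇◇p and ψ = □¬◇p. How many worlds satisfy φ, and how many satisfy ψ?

6 and 0

For ◇◇p:
w0: successors {w0, w2, w4}; ◇p there: w0:T, w2:T, w4:T. ✓
w1: successors {w0, w1, w4, w5}; ◇p there: w0:T, w1:T, w4:T, w5:T. ✓
w2: successors {w1, w2}; ◇p there: w1:T, w2:T. ✓
w3: successors {w2, w3, w4, w5}; ◇p there: w2:T, w3:T, w4:T, w5:T. ✓
w4: successors {w1, w4}; ◇p there: w1:T, w4:T. ✓
w5: successors {w0, w3, w4, w5}; ◇p there: w0:T, w3:T, w4:T, w5:T. ✓
— 6 worlds.
For □¬◇p:
w0: successors {w0, w2, w4}; ¬◇p there: w0:F, w2:F, w4:F. ✗
w1: successors {w0, w1, w4, w5}; ¬◇p there: w0:F, w1:F, w4:F, w5:F. ✗
w2: successors {w1, w2}; ¬◇p there: w1:F, w2:F. ✗
w3: successors {w2, w3, w4, w5}; ¬◇p there: w2:F, w3:F, w4:F, w5:F. ✗
w4: successors {w1, w4}; ¬◇p there: w1:F, w4:F. ✗
w5: successors {w0, w3, w4, w5}; ¬◇p there: w0:F, w3:F, w4:F, w5:F. ✗
— 0 worlds.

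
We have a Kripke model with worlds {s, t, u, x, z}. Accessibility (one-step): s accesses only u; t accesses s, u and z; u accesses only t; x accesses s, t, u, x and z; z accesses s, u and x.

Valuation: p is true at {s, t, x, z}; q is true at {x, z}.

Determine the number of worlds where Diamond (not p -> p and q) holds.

s: successors {u}; not p -> p and q there: u:F. ✗
t: successors {s, u, z}; not p -> p and q there: s:T, u:F, z:T. ✓
u: successors {t}; not p -> p and q there: t:T. ✓
x: successors {s, t, u, x, z}; not p -> p and q there: s:T, t:T, u:F, x:T, z:T. ✓
z: successors {s, u, x}; not p -> p and q there: s:T, u:F, x:T. ✓
Satisfying worlds: {t, u, x, z}.

4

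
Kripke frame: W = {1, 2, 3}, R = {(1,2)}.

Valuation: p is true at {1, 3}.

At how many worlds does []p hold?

1: successors {2}; p there: 2:F. ✗
2: no successors, so []p holds vacuously. ✓
3: no successors, so []p holds vacuously. ✓
Satisfying worlds: {2, 3}.

2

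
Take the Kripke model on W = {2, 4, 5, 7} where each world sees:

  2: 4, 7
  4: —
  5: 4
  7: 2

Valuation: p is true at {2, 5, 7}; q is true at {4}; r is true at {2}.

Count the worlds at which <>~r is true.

2

2: successors {4, 7}; ~r there: 4:T, 7:T. ✓
4: no successors, so <>~r fails. ✗
5: successors {4}; ~r there: 4:T. ✓
7: successors {2}; ~r there: 2:F. ✗
Satisfying worlds: {2, 5}.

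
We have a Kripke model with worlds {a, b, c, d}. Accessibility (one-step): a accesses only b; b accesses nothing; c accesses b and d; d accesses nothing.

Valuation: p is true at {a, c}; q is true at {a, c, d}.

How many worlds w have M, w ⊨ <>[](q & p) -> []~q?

3

a: <>[](q & p) is T, []~q is T. ✓
b: <>[](q & p) is F, []~q is T. ✓
c: <>[](q & p) is T, []~q is F. ✗
d: <>[](q & p) is F, []~q is T. ✓
Satisfying worlds: {a, b, d}.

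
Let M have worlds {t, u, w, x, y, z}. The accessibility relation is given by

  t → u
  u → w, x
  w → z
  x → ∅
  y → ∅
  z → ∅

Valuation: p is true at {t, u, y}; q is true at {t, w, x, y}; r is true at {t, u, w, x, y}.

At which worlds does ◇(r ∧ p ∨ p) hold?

t: successors {u}; r ∧ p ∨ p there: u:T. ✓
u: successors {w, x}; r ∧ p ∨ p there: w:F, x:F. ✗
w: successors {z}; r ∧ p ∨ p there: z:F. ✗
x: no successors, so ◇(r ∧ p ∨ p) fails. ✗
y: no successors, so ◇(r ∧ p ∨ p) fails. ✗
z: no successors, so ◇(r ∧ p ∨ p) fails. ✗

{t}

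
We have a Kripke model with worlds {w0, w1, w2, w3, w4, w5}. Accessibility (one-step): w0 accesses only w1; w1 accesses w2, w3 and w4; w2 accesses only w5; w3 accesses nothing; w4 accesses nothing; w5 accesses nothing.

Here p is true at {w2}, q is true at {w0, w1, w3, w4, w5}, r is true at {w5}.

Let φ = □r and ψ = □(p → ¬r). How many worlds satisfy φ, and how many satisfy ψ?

4 and 6

For □r:
w0: successors {w1}; r there: w1:F. ✗
w1: successors {w2, w3, w4}; r there: w2:F, w3:F, w4:F. ✗
w2: successors {w5}; r there: w5:T. ✓
w3: no successors, so □r holds vacuously. ✓
w4: no successors, so □r holds vacuously. ✓
w5: no successors, so □r holds vacuously. ✓
— 4 worlds.
For □(p → ¬r):
w0: successors {w1}; p → ¬r there: w1:T. ✓
w1: successors {w2, w3, w4}; p → ¬r there: w2:T, w3:T, w4:T. ✓
w2: successors {w5}; p → ¬r there: w5:T. ✓
w3: no successors, so □(p → ¬r) holds vacuously. ✓
w4: no successors, so □(p → ¬r) holds vacuously. ✓
w5: no successors, so □(p → ¬r) holds vacuously. ✓
— 6 worlds.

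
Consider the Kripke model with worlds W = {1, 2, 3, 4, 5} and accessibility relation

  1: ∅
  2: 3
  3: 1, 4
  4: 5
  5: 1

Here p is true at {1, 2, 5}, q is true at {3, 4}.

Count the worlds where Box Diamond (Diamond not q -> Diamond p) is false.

1: no successors, so Box Diamond (Diamond not q -> Diamond p) holds vacuously. ✓
2: successors {3}; Diamond (Diamond not q -> Diamond p) there: 3:T. ✓
3: successors {1, 4}; Diamond (Diamond not q -> Diamond p) there: 1:F, 4:T. ✗
4: successors {5}; Diamond (Diamond not q -> Diamond p) there: 5:T. ✓
5: successors {1}; Diamond (Diamond not q -> Diamond p) there: 1:F. ✗
Satisfying worlds: {1, 2, 4}.
So Box Diamond (Diamond not q -> Diamond p) fails at the other 2 worlds.

2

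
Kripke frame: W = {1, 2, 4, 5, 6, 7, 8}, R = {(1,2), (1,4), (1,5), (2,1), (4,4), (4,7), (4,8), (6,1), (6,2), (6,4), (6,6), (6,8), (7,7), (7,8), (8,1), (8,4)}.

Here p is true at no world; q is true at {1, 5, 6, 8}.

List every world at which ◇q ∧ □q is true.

{2}

1: ◇q is T, □q is F. ✗
2: ◇q is T, □q is T. ✓
4: ◇q is T, □q is F. ✗
5: ◇q is F, □q is T. ✗
6: ◇q is T, □q is F. ✗
7: ◇q is T, □q is F. ✗
8: ◇q is T, □q is F. ✗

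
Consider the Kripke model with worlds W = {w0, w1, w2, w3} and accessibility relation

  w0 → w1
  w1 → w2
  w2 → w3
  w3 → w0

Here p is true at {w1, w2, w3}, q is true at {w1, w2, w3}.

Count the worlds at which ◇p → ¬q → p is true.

3

w0: ◇p is T, ¬q → p is F. ✗
w1: ◇p is T, ¬q → p is T. ✓
w2: ◇p is T, ¬q → p is T. ✓
w3: ◇p is F, ¬q → p is T. ✓
Satisfying worlds: {w1, w2, w3}.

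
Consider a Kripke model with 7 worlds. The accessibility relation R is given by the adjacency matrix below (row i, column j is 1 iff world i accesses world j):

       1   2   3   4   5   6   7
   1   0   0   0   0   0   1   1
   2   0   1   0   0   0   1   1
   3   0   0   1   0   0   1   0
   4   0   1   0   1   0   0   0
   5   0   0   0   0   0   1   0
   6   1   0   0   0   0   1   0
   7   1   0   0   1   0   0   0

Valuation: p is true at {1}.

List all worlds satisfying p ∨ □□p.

1: p is T, □□p is F. ✓
2: p is F, □□p is F. ✗
3: p is F, □□p is F. ✗
4: p is F, □□p is F. ✗
5: p is F, □□p is F. ✗
6: p is F, □□p is F. ✗
7: p is F, □□p is F. ✗

{1}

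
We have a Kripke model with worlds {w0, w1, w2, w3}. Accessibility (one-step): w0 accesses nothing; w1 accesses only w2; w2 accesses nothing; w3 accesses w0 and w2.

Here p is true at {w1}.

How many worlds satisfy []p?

w0: no successors, so []p holds vacuously. ✓
w1: successors {w2}; p there: w2:F. ✗
w2: no successors, so []p holds vacuously. ✓
w3: successors {w0, w2}; p there: w0:F, w2:F. ✗
Satisfying worlds: {w0, w2}.

2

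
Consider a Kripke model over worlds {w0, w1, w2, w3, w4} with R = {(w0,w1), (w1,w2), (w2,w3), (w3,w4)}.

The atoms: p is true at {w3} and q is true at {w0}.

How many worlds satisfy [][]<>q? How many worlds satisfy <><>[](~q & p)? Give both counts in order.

For [][]<>q:
w0: successors {w1}; []<>q there: w1:F. ✗
w1: successors {w2}; []<>q there: w2:F. ✗
w2: successors {w3}; []<>q there: w3:F. ✗
w3: successors {w4}; []<>q there: w4:T. ✓
w4: no successors, so [][]<>q holds vacuously. ✓
— 2 worlds.
For <><>[](~q & p):
w0: successors {w1}; <>[](~q & p) there: w1:T. ✓
w1: successors {w2}; <>[](~q & p) there: w2:F. ✗
w2: successors {w3}; <>[](~q & p) there: w3:T. ✓
w3: successors {w4}; <>[](~q & p) there: w4:F. ✗
w4: no successors, so <><>[](~q & p) fails. ✗
— 2 worlds.

2 and 2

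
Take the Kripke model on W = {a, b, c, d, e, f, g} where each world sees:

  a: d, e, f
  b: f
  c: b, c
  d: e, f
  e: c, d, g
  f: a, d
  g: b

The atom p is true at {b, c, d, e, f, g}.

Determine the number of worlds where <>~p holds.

a: successors {d, e, f}; ~p there: d:F, e:F, f:F. ✗
b: successors {f}; ~p there: f:F. ✗
c: successors {b, c}; ~p there: b:F, c:F. ✗
d: successors {e, f}; ~p there: e:F, f:F. ✗
e: successors {c, d, g}; ~p there: c:F, d:F, g:F. ✗
f: successors {a, d}; ~p there: a:T, d:F. ✓
g: successors {b}; ~p there: b:F. ✗
Satisfying worlds: {f}.

1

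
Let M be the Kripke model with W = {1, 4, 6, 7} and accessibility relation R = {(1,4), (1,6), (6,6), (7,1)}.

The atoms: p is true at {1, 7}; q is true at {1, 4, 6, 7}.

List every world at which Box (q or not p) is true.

1: successors {4, 6}; q or not p there: 4:T, 6:T. ✓
4: no successors, so Box (q or not p) holds vacuously. ✓
6: successors {6}; q or not p there: 6:T. ✓
7: successors {1}; q or not p there: 1:T. ✓

{1, 4, 6, 7}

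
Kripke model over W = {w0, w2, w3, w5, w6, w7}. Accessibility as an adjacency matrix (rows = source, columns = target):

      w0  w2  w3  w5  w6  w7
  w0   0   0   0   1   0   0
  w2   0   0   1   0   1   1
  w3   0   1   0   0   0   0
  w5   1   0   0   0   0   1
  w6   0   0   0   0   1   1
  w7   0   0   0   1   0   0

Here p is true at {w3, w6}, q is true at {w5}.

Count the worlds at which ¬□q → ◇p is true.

4

w0: ¬□q is F, ◇p is F. ✓
w2: ¬□q is T, ◇p is T. ✓
w3: ¬□q is T, ◇p is F. ✗
w5: ¬□q is T, ◇p is F. ✗
w6: ¬□q is T, ◇p is T. ✓
w7: ¬□q is F, ◇p is F. ✓
Satisfying worlds: {w0, w2, w6, w7}.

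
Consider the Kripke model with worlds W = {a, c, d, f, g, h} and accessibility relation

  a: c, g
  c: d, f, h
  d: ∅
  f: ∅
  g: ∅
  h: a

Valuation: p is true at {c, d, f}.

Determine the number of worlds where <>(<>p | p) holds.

3

a: successors {c, g}; <>p | p there: c:T, g:F. ✓
c: successors {d, f, h}; <>p | p there: d:T, f:T, h:F. ✓
d: no successors, so <>(<>p | p) fails. ✗
f: no successors, so <>(<>p | p) fails. ✗
g: no successors, so <>(<>p | p) fails. ✗
h: successors {a}; <>p | p there: a:T. ✓
Satisfying worlds: {a, c, h}.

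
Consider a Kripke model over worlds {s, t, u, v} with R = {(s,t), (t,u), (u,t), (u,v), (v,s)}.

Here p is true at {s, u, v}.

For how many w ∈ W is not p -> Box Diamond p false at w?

s: not p is F, Box Diamond p is T. ✓
t: not p is T, Box Diamond p is T. ✓
u: not p is F, Box Diamond p is T. ✓
v: not p is F, Box Diamond p is F. ✓
Satisfying worlds: {s, t, u, v}.
So not p -> Box Diamond p fails at the other 0 worlds.

0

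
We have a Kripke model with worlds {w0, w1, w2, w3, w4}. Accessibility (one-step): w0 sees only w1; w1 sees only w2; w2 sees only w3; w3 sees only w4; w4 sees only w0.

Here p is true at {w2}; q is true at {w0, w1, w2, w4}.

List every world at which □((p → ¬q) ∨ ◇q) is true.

{w0, w2, w3, w4}

w0: successors {w1}; (p → ¬q) ∨ ◇q there: w1:T. ✓
w1: successors {w2}; (p → ¬q) ∨ ◇q there: w2:F. ✗
w2: successors {w3}; (p → ¬q) ∨ ◇q there: w3:T. ✓
w3: successors {w4}; (p → ¬q) ∨ ◇q there: w4:T. ✓
w4: successors {w0}; (p → ¬q) ∨ ◇q there: w0:T. ✓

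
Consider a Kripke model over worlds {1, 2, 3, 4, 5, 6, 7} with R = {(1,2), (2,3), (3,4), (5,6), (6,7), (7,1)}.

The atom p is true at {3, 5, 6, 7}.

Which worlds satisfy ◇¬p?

{1, 3, 7}

1: successors {2}; ¬p there: 2:T. ✓
2: successors {3}; ¬p there: 3:F. ✗
3: successors {4}; ¬p there: 4:T. ✓
4: no successors, so ◇¬p fails. ✗
5: successors {6}; ¬p there: 6:F. ✗
6: successors {7}; ¬p there: 7:F. ✗
7: successors {1}; ¬p there: 1:T. ✓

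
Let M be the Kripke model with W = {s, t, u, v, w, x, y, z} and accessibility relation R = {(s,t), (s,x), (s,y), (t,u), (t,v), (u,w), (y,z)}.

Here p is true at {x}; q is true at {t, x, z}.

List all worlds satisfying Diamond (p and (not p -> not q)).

s: successors {t, x, y}; p and (not p -> not q) there: t:F, x:T, y:F. ✓
t: successors {u, v}; p and (not p -> not q) there: u:F, v:F. ✗
u: successors {w}; p and (not p -> not q) there: w:F. ✗
v: no successors, so Diamond (p and (not p -> not q)) fails. ✗
w: no successors, so Diamond (p and (not p -> not q)) fails. ✗
x: no successors, so Diamond (p and (not p -> not q)) fails. ✗
y: successors {z}; p and (not p -> not q) there: z:F. ✗
z: no successors, so Diamond (p and (not p -> not q)) fails. ✗

{s}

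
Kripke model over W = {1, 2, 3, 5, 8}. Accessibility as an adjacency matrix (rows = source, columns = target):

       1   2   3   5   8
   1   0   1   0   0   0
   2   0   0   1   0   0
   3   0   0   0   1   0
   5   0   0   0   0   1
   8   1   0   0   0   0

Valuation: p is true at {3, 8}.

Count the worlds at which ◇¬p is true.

3

1: successors {2}; ¬p there: 2:T. ✓
2: successors {3}; ¬p there: 3:F. ✗
3: successors {5}; ¬p there: 5:T. ✓
5: successors {8}; ¬p there: 8:F. ✗
8: successors {1}; ¬p there: 1:T. ✓
Satisfying worlds: {1, 3, 8}.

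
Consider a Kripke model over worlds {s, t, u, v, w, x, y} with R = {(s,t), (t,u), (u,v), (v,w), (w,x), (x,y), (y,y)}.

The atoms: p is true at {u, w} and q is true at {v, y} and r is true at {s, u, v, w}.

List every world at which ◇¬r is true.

{s, w, x, y}

s: successors {t}; ¬r there: t:T. ✓
t: successors {u}; ¬r there: u:F. ✗
u: successors {v}; ¬r there: v:F. ✗
v: successors {w}; ¬r there: w:F. ✗
w: successors {x}; ¬r there: x:T. ✓
x: successors {y}; ¬r there: y:T. ✓
y: successors {y}; ¬r there: y:T. ✓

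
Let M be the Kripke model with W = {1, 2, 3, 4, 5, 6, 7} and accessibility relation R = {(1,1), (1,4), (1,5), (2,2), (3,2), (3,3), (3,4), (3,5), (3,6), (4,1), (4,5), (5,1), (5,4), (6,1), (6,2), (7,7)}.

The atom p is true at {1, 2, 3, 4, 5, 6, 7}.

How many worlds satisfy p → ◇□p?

7

1: p is T, ◇□p is T. ✓
2: p is T, ◇□p is T. ✓
3: p is T, ◇□p is T. ✓
4: p is T, ◇□p is T. ✓
5: p is T, ◇□p is T. ✓
6: p is T, ◇□p is T. ✓
7: p is T, ◇□p is T. ✓
Satisfying worlds: {1, 2, 3, 4, 5, 6, 7}.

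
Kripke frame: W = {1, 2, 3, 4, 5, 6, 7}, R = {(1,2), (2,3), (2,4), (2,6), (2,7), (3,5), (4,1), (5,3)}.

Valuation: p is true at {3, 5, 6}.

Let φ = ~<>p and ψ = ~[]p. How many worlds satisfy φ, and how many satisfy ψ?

4 and 3

For ~<>p:
1: <>p is F. ✓
2: <>p is T. ✗
3: <>p is T. ✗
4: <>p is F. ✓
5: <>p is T. ✗
6: <>p is F. ✓
7: <>p is F. ✓
— 4 worlds.
For ~[]p:
1: []p is F. ✓
2: []p is F. ✓
3: []p is T. ✗
4: []p is F. ✓
5: []p is T. ✗
6: []p is T. ✗
7: []p is T. ✗
— 3 worlds.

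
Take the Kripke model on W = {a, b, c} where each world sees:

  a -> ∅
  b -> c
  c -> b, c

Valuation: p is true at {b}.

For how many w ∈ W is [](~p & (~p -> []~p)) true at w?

1

a: no successors, so [](~p & (~p -> []~p)) holds vacuously. ✓
b: successors {c}; ~p & (~p -> []~p) there: c:F. ✗
c: successors {b, c}; ~p & (~p -> []~p) there: b:F, c:F. ✗
Satisfying worlds: {a}.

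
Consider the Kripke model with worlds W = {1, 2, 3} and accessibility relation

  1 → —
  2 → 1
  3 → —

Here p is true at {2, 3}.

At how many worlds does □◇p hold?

2

1: no successors, so □◇p holds vacuously. ✓
2: successors {1}; ◇p there: 1:F. ✗
3: no successors, so □◇p holds vacuously. ✓
Satisfying worlds: {1, 3}.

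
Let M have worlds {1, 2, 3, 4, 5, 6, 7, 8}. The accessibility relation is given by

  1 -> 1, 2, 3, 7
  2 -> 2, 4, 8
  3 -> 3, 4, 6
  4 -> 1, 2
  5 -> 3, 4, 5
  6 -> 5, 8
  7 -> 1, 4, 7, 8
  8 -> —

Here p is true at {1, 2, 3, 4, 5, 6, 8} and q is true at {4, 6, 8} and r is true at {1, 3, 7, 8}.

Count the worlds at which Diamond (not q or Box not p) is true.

7

1: successors {1, 2, 3, 7}; not q or Box not p there: 1:T, 2:T, 3:T, 7:T. ✓
2: successors {2, 4, 8}; not q or Box not p there: 2:T, 4:F, 8:T. ✓
3: successors {3, 4, 6}; not q or Box not p there: 3:T, 4:F, 6:F. ✓
4: successors {1, 2}; not q or Box not p there: 1:T, 2:T. ✓
5: successors {3, 4, 5}; not q or Box not p there: 3:T, 4:F, 5:T. ✓
6: successors {5, 8}; not q or Box not p there: 5:T, 8:T. ✓
7: successors {1, 4, 7, 8}; not q or Box not p there: 1:T, 4:F, 7:T, 8:T. ✓
8: no successors, so Diamond (not q or Box not p) fails. ✗
Satisfying worlds: {1, 2, 3, 4, 5, 6, 7}.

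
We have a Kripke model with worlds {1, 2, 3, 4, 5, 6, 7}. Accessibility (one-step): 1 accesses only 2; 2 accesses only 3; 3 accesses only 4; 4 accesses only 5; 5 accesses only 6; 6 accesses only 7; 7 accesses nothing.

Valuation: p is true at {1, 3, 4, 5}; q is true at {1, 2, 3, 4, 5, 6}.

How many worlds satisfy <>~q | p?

1: <>~q is F, p is T. ✓
2: <>~q is F, p is F. ✗
3: <>~q is F, p is T. ✓
4: <>~q is F, p is T. ✓
5: <>~q is F, p is T. ✓
6: <>~q is T, p is F. ✓
7: <>~q is F, p is F. ✗
Satisfying worlds: {1, 3, 4, 5, 6}.

5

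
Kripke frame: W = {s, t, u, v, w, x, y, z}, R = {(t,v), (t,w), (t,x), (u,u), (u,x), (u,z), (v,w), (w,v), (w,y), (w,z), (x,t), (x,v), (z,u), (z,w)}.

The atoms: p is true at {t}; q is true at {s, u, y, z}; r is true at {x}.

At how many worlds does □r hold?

2

s: no successors, so □r holds vacuously. ✓
t: successors {v, w, x}; r there: v:F, w:F, x:T. ✗
u: successors {u, x, z}; r there: u:F, x:T, z:F. ✗
v: successors {w}; r there: w:F. ✗
w: successors {v, y, z}; r there: v:F, y:F, z:F. ✗
x: successors {t, v}; r there: t:F, v:F. ✗
y: no successors, so □r holds vacuously. ✓
z: successors {u, w}; r there: u:F, w:F. ✗
Satisfying worlds: {s, y}.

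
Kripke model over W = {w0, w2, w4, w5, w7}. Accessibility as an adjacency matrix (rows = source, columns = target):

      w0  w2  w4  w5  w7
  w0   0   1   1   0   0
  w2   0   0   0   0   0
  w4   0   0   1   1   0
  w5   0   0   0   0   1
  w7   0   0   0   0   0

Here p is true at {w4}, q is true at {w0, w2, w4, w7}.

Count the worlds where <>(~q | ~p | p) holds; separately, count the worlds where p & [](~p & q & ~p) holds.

3 and 0

For <>(~q | ~p | p):
w0: successors {w2, w4}; ~q | ~p | p there: w2:T, w4:T. ✓
w2: no successors, so <>(~q | ~p | p) fails. ✗
w4: successors {w4, w5}; ~q | ~p | p there: w4:T, w5:T. ✓
w5: successors {w7}; ~q | ~p | p there: w7:T. ✓
w7: no successors, so <>(~q | ~p | p) fails. ✗
— 3 worlds.
For p & [](~p & q & ~p):
w0: p is F, [](~p & q & ~p) is F. ✗
w2: p is F, [](~p & q & ~p) is T. ✗
w4: p is T, [](~p & q & ~p) is F. ✗
w5: p is F, [](~p & q & ~p) is T. ✗
w7: p is F, [](~p & q & ~p) is T. ✗
— 0 worlds.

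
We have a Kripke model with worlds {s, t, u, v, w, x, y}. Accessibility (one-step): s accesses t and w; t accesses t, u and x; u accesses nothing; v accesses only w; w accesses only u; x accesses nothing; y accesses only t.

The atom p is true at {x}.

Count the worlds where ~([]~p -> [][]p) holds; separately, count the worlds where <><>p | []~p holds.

For ~([]~p -> [][]p):
s: []~p -> [][]p is F. ✓
t: []~p -> [][]p is T. ✗
u: []~p -> [][]p is T. ✗
v: []~p -> [][]p is F. ✓
w: []~p -> [][]p is T. ✗
x: []~p -> [][]p is T. ✗
y: []~p -> [][]p is F. ✓
— 3 worlds.
For <><>p | []~p:
s: <><>p is T, []~p is T. ✓
t: <><>p is T, []~p is F. ✓
u: <><>p is F, []~p is T. ✓
v: <><>p is F, []~p is T. ✓
w: <><>p is F, []~p is T. ✓
x: <><>p is F, []~p is T. ✓
y: <><>p is T, []~p is T. ✓
— 7 worlds.

3 and 7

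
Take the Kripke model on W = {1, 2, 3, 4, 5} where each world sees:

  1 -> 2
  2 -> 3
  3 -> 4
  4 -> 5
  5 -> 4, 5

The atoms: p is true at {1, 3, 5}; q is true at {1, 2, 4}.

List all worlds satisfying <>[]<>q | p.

{1, 3, 5}

1: <>[]<>q is T, p is T. ✓
2: <>[]<>q is F, p is F. ✗
3: <>[]<>q is T, p is T. ✓
4: <>[]<>q is F, p is F. ✗
5: <>[]<>q is T, p is T. ✓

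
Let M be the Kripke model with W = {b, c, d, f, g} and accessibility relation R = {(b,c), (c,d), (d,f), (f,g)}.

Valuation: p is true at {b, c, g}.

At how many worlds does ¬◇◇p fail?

b: ◇◇p is F. ✓
c: ◇◇p is F. ✓
d: ◇◇p is T. ✗
f: ◇◇p is F. ✓
g: ◇◇p is F. ✓
Satisfying worlds: {b, c, f, g}.
So ¬◇◇p fails at the other 1 world.

1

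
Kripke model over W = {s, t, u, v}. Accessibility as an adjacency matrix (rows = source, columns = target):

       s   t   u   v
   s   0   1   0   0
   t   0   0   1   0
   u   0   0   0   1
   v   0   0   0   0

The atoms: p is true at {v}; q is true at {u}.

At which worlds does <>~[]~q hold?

s: successors {t}; ~[]~q there: t:T. ✓
t: successors {u}; ~[]~q there: u:F. ✗
u: successors {v}; ~[]~q there: v:F. ✗
v: no successors, so <>~[]~q fails. ✗

{s}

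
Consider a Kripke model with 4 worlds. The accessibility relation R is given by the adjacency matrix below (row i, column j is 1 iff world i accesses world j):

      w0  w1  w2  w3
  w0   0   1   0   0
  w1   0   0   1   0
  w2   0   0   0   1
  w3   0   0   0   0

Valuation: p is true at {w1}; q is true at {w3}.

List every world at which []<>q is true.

w0: successors {w1}; <>q there: w1:F. ✗
w1: successors {w2}; <>q there: w2:T. ✓
w2: successors {w3}; <>q there: w3:F. ✗
w3: no successors, so []<>q holds vacuously. ✓

{w1, w3}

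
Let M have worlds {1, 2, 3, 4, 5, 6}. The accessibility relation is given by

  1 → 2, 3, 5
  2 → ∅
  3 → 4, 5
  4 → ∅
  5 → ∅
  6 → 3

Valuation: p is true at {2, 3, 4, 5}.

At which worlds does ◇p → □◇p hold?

1: ◇p is T, □◇p is F. ✗
2: ◇p is F, □◇p is T. ✓
3: ◇p is T, □◇p is F. ✗
4: ◇p is F, □◇p is T. ✓
5: ◇p is F, □◇p is T. ✓
6: ◇p is T, □◇p is T. ✓

{2, 4, 5, 6}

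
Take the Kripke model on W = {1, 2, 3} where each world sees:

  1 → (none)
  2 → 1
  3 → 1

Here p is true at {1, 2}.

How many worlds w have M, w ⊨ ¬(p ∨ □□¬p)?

0

1: p ∨ □□¬p is T. ✗
2: p ∨ □□¬p is T. ✗
3: p ∨ □□¬p is T. ✗
Satisfying worlds: ∅.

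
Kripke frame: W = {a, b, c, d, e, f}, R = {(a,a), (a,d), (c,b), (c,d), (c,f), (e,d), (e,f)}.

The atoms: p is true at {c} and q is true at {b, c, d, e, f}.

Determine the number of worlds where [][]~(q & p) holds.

6

a: successors {a, d}; []~(q & p) there: a:T, d:T. ✓
b: no successors, so [][]~(q & p) holds vacuously. ✓
c: successors {b, d, f}; []~(q & p) there: b:T, d:T, f:T. ✓
d: no successors, so [][]~(q & p) holds vacuously. ✓
e: successors {d, f}; []~(q & p) there: d:T, f:T. ✓
f: no successors, so [][]~(q & p) holds vacuously. ✓
Satisfying worlds: {a, b, c, d, e, f}.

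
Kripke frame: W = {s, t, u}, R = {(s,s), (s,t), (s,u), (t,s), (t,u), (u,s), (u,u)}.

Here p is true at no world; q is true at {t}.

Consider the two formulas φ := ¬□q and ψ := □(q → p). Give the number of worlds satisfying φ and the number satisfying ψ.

For ¬□q:
s: □q is F. ✓
t: □q is F. ✓
u: □q is F. ✓
— 3 worlds.
For □(q → p):
s: successors {s, t, u}; q → p there: s:T, t:F, u:T. ✗
t: successors {s, u}; q → p there: s:T, u:T. ✓
u: successors {s, u}; q → p there: s:T, u:T. ✓
— 2 worlds.

3 and 2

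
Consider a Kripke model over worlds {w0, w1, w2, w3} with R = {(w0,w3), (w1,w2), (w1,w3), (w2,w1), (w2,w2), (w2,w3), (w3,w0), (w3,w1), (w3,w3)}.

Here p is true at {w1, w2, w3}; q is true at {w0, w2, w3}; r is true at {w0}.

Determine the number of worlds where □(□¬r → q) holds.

2

w0: successors {w3}; □¬r → q there: w3:T. ✓
w1: successors {w2, w3}; □¬r → q there: w2:T, w3:T. ✓
w2: successors {w1, w2, w3}; □¬r → q there: w1:F, w2:T, w3:T. ✗
w3: successors {w0, w1, w3}; □¬r → q there: w0:T, w1:F, w3:T. ✗
Satisfying worlds: {w0, w1}.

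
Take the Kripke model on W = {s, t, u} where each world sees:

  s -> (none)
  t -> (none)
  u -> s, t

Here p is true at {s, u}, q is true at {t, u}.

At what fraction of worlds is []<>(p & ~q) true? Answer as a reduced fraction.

s: no successors, so []<>(p & ~q) holds vacuously. ✓
t: no successors, so []<>(p & ~q) holds vacuously. ✓
u: successors {s, t}; <>(p & ~q) there: s:F, t:F. ✗
That's 2 of 3 worlds, so 2/3.

2/3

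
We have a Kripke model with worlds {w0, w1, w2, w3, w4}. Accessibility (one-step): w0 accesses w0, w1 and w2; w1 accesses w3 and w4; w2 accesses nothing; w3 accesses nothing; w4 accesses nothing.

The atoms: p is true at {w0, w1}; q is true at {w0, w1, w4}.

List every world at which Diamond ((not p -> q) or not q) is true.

w0: successors {w0, w1, w2}; (not p -> q) or not q there: w0:T, w1:T, w2:T. ✓
w1: successors {w3, w4}; (not p -> q) or not q there: w3:T, w4:T. ✓
w2: no successors, so Diamond ((not p -> q) or not q) fails. ✗
w3: no successors, so Diamond ((not p -> q) or not q) fails. ✗
w4: no successors, so Diamond ((not p -> q) or not q) fails. ✗

{w0, w1}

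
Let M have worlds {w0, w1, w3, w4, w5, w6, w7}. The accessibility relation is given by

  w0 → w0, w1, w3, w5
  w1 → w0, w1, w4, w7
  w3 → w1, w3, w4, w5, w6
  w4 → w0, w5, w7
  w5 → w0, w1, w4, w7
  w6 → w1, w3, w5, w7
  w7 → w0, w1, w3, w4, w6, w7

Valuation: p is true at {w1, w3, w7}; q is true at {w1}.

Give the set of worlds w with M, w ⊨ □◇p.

w0: successors {w0, w1, w3, w5}; ◇p there: w0:T, w1:T, w3:T, w5:T. ✓
w1: successors {w0, w1, w4, w7}; ◇p there: w0:T, w1:T, w4:T, w7:T. ✓
w3: successors {w1, w3, w4, w5, w6}; ◇p there: w1:T, w3:T, w4:T, w5:T, w6:T. ✓
w4: successors {w0, w5, w7}; ◇p there: w0:T, w5:T, w7:T. ✓
w5: successors {w0, w1, w4, w7}; ◇p there: w0:T, w1:T, w4:T, w7:T. ✓
w6: successors {w1, w3, w5, w7}; ◇p there: w1:T, w3:T, w5:T, w7:T. ✓
w7: successors {w0, w1, w3, w4, w6, w7}; ◇p there: w0:T, w1:T, w3:T, w4:T, w6:T, w7:T. ✓

{w0, w1, w3, w4, w5, w6, w7}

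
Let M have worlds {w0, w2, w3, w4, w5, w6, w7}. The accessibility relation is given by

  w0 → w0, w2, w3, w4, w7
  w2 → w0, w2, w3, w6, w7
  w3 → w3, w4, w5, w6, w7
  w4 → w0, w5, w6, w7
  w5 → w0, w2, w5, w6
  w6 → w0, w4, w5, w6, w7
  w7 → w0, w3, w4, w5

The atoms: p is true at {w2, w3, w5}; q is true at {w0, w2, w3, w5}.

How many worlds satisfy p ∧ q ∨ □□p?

3

w0: p ∧ q is F, □□p is F. ✗
w2: p ∧ q is T, □□p is F. ✓
w3: p ∧ q is T, □□p is F. ✓
w4: p ∧ q is F, □□p is F. ✗
w5: p ∧ q is T, □□p is F. ✓
w6: p ∧ q is F, □□p is F. ✗
w7: p ∧ q is F, □□p is F. ✗
Satisfying worlds: {w2, w3, w5}.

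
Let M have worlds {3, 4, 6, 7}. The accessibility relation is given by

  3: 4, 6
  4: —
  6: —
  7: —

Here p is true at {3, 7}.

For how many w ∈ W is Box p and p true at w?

1

3: Box p is F, p is T. ✗
4: Box p is T, p is F. ✗
6: Box p is T, p is F. ✗
7: Box p is T, p is T. ✓
Satisfying worlds: {7}.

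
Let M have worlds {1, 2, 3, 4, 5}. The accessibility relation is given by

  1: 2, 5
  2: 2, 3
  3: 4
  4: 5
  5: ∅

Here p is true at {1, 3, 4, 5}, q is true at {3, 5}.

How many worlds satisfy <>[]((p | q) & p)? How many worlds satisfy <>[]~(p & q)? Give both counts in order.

For <>[]((p | q) & p):
1: successors {2, 5}; []((p | q) & p) there: 2:F, 5:T. ✓
2: successors {2, 3}; []((p | q) & p) there: 2:F, 3:T. ✓
3: successors {4}; []((p | q) & p) there: 4:T. ✓
4: successors {5}; []((p | q) & p) there: 5:T. ✓
5: no successors, so <>[]((p | q) & p) fails. ✗
— 4 worlds.
For <>[]~(p & q):
1: successors {2, 5}; []~(p & q) there: 2:F, 5:T. ✓
2: successors {2, 3}; []~(p & q) there: 2:F, 3:T. ✓
3: successors {4}; []~(p & q) there: 4:F. ✗
4: successors {5}; []~(p & q) there: 5:T. ✓
5: no successors, so <>[]~(p & q) fails. ✗
— 3 worlds.

4 and 3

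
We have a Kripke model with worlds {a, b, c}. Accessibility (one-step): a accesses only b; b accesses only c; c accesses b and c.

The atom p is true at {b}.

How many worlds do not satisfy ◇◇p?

a: successors {b}; ◇p there: b:F. ✗
b: successors {c}; ◇p there: c:T. ✓
c: successors {b, c}; ◇p there: b:F, c:T. ✓
Satisfying worlds: {b, c}.
So ◇◇p fails at the other 1 world.

1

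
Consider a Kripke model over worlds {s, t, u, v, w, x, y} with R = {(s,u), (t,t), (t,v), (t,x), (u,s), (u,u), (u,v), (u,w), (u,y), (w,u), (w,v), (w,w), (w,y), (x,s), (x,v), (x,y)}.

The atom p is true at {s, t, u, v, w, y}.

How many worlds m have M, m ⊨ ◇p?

s: successors {u}; p there: u:T. ✓
t: successors {t, v, x}; p there: t:T, v:T, x:F. ✓
u: successors {s, u, v, w, y}; p there: s:T, u:T, v:T, w:T, y:T. ✓
v: no successors, so ◇p fails. ✗
w: successors {u, v, w, y}; p there: u:T, v:T, w:T, y:T. ✓
x: successors {s, v, y}; p there: s:T, v:T, y:T. ✓
y: no successors, so ◇p fails. ✗
Satisfying worlds: {s, t, u, w, x}.

5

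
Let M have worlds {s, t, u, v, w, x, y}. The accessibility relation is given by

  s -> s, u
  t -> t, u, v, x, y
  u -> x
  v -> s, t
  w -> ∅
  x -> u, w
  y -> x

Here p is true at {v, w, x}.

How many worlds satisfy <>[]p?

3

s: successors {s, u}; []p there: s:F, u:T. ✓
t: successors {t, u, v, x, y}; []p there: t:F, u:T, v:F, x:F, y:T. ✓
u: successors {x}; []p there: x:F. ✗
v: successors {s, t}; []p there: s:F, t:F. ✗
w: no successors, so <>[]p fails. ✗
x: successors {u, w}; []p there: u:T, w:T. ✓
y: successors {x}; []p there: x:F. ✗
Satisfying worlds: {s, t, x}.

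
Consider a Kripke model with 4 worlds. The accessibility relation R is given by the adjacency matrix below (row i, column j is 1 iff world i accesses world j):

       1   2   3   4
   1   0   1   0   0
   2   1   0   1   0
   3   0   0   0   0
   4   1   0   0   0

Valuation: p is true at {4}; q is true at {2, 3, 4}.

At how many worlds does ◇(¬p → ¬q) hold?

1: successors {2}; ¬p → ¬q there: 2:F. ✗
2: successors {1, 3}; ¬p → ¬q there: 1:T, 3:F. ✓
3: no successors, so ◇(¬p → ¬q) fails. ✗
4: successors {1}; ¬p → ¬q there: 1:T. ✓
Satisfying worlds: {2, 4}.

2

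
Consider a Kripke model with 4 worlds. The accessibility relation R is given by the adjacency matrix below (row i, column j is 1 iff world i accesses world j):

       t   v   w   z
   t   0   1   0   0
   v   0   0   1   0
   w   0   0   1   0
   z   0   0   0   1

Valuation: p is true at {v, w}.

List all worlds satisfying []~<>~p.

t: successors {v}; ~<>~p there: v:T. ✓
v: successors {w}; ~<>~p there: w:T. ✓
w: successors {w}; ~<>~p there: w:T. ✓
z: successors {z}; ~<>~p there: z:F. ✗

{t, v, w}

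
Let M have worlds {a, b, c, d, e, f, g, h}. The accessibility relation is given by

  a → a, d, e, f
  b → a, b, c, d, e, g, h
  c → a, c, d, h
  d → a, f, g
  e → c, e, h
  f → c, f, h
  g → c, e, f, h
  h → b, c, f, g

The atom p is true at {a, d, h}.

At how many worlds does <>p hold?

7

a: successors {a, d, e, f}; p there: a:T, d:T, e:F, f:F. ✓
b: successors {a, b, c, d, e, g, h}; p there: a:T, b:F, c:F, d:T, e:F, g:F, h:T. ✓
c: successors {a, c, d, h}; p there: a:T, c:F, d:T, h:T. ✓
d: successors {a, f, g}; p there: a:T, f:F, g:F. ✓
e: successors {c, e, h}; p there: c:F, e:F, h:T. ✓
f: successors {c, f, h}; p there: c:F, f:F, h:T. ✓
g: successors {c, e, f, h}; p there: c:F, e:F, f:F, h:T. ✓
h: successors {b, c, f, g}; p there: b:F, c:F, f:F, g:F. ✗
Satisfying worlds: {a, b, c, d, e, f, g}.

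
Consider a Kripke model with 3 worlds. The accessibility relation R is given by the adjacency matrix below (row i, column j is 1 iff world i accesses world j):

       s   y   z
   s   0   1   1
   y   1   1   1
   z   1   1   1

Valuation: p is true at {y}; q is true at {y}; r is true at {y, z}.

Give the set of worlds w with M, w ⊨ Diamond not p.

{s, y, z}

s: successors {y, z}; not p there: y:F, z:T. ✓
y: successors {s, y, z}; not p there: s:T, y:F, z:T. ✓
z: successors {s, y, z}; not p there: s:T, y:F, z:T. ✓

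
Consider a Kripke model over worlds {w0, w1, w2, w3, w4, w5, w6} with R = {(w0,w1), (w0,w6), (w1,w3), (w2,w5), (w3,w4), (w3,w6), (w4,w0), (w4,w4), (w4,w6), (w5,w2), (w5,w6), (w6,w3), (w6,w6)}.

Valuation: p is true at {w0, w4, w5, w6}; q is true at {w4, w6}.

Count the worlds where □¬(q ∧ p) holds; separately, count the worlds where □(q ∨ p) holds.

2 and 3

For □¬(q ∧ p):
w0: successors {w1, w6}; ¬(q ∧ p) there: w1:T, w6:F. ✗
w1: successors {w3}; ¬(q ∧ p) there: w3:T. ✓
w2: successors {w5}; ¬(q ∧ p) there: w5:T. ✓
w3: successors {w4, w6}; ¬(q ∧ p) there: w4:F, w6:F. ✗
w4: successors {w0, w4, w6}; ¬(q ∧ p) there: w0:T, w4:F, w6:F. ✗
w5: successors {w2, w6}; ¬(q ∧ p) there: w2:T, w6:F. ✗
w6: successors {w3, w6}; ¬(q ∧ p) there: w3:T, w6:F. ✗
— 2 worlds.
For □(q ∨ p):
w0: successors {w1, w6}; q ∨ p there: w1:F, w6:T. ✗
w1: successors {w3}; q ∨ p there: w3:F. ✗
w2: successors {w5}; q ∨ p there: w5:T. ✓
w3: successors {w4, w6}; q ∨ p there: w4:T, w6:T. ✓
w4: successors {w0, w4, w6}; q ∨ p there: w0:T, w4:T, w6:T. ✓
w5: successors {w2, w6}; q ∨ p there: w2:F, w6:T. ✗
w6: successors {w3, w6}; q ∨ p there: w3:F, w6:T. ✗
— 3 worlds.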